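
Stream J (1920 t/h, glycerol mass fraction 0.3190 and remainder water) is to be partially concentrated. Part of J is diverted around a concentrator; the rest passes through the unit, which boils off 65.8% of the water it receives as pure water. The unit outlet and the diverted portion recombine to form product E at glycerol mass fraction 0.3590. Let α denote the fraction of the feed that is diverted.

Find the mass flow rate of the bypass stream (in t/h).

1443 t/h

All 1920×0.319 = 612.48 t/h of glycerol reaches E, so E = 612.48/0.359 = 1706.1 t/h and vapour = 213.93 t/h.
The evaporator receives (1−α)·1920 of feed at 0.681 water and removes 0.658 of that water:
0.658×0.681×(1−α)×1920 = 213.93
(1−α) = 213.93/860.35 = 0.2487;  α = 0.7513.
Bypass flow = 0.7513×1920 = 1442.6 t/h.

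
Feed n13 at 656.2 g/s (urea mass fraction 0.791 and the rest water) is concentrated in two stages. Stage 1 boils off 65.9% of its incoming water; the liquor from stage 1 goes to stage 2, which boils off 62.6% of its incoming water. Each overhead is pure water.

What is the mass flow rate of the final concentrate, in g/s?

water in feed = 656.2×0.209 = 137.15 g/s.
After stage 1: water left = (1−0.659)×137.15 = 46.767; stream total = 565.82 g/s.
After stage 2: water left = (1−0.626)×46.767 = 17.491; final concentrate = 536.54 g/s.

536.5 g/s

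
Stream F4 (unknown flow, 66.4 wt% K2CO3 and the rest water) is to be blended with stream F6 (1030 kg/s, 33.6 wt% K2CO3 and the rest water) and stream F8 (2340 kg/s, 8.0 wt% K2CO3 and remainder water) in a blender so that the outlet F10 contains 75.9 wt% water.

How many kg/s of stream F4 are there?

659.3 kg/s

Let F4 be the unknown flow. Total out = 3370 + F4.
water balance: 2836.7 + 0.336·F4 = 0.759·(3370 + F4)
(0.336 − 0.759)·F4 = 0.759×3370 − 2836.7 = -278.89
F4 = -278.89 / -0.423 = 659.31 kg/s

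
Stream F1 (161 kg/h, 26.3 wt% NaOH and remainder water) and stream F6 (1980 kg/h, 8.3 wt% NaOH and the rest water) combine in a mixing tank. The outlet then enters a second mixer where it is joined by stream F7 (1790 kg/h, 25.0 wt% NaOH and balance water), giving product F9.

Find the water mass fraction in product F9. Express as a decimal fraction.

Overall, product flow = 3931 kg/h.
water in = 161×0.737 + 1980×0.917 + 1790×0.750 = 3276.8 kg/h.
water fraction in F9 = 0.8336.

0.8336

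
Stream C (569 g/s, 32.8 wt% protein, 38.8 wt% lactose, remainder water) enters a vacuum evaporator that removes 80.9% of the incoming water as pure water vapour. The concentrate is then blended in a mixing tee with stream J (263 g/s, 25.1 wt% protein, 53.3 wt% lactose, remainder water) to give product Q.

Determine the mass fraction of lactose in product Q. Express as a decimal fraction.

0.5147

Vapour removed = 0.809×0.284×569 = 130.73 g/s; concentrate = 438.27 g/s.
lactose reaching the mixer = 220.77 (from concentrate) + 263×0.533 = 360.95 g/s.
Product flow = 438.27 + 263 = 701.27 g/s; lactose fraction = 0.5147.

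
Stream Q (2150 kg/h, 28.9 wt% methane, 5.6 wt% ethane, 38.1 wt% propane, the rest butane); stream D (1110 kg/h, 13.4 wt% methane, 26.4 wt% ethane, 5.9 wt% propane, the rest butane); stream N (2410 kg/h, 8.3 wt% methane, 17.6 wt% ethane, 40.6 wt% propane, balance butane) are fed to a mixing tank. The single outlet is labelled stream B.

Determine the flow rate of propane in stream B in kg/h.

1863 kg/h

propane out = propane in = 2150×0.381 + 1110×0.059 + 2410×0.406 = 1863.1 kg/h.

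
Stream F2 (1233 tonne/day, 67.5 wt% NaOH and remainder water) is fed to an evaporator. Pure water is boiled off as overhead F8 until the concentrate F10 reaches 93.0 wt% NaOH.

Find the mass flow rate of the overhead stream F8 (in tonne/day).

NaOH is conserved: 1233×0.675 = 832.28 tonne/day all reports to the concentrate.
Concentrate = 832.28/(target fraction) = 894.92 tonne/day.
Overhead = 1233 − 894.92 = 338.08 tonne/day.

338.1 tonne/day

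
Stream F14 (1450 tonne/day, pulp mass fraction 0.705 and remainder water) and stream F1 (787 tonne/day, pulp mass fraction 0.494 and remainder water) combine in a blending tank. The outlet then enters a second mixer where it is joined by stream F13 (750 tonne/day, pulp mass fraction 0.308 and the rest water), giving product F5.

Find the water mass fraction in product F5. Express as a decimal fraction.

Overall, product flow = 2987 tonne/day.
water in = 1450×0.295 + 787×0.506 + 750×0.692 = 1345 tonne/day.
water fraction in F5 = 0.450.

0.450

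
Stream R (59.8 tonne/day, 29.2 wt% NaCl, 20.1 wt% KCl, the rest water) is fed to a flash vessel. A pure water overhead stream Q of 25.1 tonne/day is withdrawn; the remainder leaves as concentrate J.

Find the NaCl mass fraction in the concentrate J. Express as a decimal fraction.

NaCl is not removed: 59.8×0.292 = 17.462 tonne/day of NaCl enters J.
Concentrate = 59.8 − 25.1 = 34.7 tonne/day.
Mass fraction = 17.462/34.7 = 0.503.

0.503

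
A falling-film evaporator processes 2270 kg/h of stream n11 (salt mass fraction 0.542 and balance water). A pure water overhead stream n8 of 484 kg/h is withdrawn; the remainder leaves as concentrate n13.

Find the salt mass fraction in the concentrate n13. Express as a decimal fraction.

0.689

salt is not removed: 2270×0.542 = 1230.3 kg/h of salt enters n13.
Concentrate = 2270 − 484 = 1786 kg/h.
Mass fraction = 1230.3/1786 = 0.689.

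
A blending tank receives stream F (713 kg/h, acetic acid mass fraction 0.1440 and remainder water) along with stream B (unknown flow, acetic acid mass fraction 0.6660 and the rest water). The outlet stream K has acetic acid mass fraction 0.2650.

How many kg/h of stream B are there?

215.1 kg/h

Let B be the unknown flow. Total out = 713 + B.
acetic acid balance: 102.67 + 0.666·B = 0.265·(713 + B)
(0.666 − 0.265)·B = 0.265×713 − 102.67 = 86.273
B = 86.273 / 0.401 = 215.14 kg/h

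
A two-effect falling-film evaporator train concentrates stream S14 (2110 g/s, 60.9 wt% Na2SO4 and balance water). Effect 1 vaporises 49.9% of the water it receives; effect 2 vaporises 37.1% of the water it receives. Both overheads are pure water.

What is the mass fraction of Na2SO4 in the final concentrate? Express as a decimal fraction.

water in feed = 2110×0.391 = 825.01 g/s.
After stage 1: water left = (1−0.499)×825.01 = 413.33; stream total = 1698.3 g/s.
After stage 2: water left = (1−0.371)×413.33 = 259.98; final concentrate = 1545 g/s.
Na2SO4 fraction = 1285/1545 = 0.832.

0.832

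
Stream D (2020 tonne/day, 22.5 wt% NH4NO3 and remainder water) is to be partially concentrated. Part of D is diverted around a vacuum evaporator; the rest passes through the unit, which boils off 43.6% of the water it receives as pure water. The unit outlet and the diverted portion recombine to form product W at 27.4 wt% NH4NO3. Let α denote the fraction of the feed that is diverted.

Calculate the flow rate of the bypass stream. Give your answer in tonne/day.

All 2020×0.225 = 454.5 tonne/day of NH4NO3 reaches W, so W = 454.5/0.274 = 1658.8 tonne/day and vapour = 361.24 tonne/day.
The evaporator receives (1−α)·2020 of feed at 0.775 water and removes 0.436 of that water:
0.436×0.775×(1−α)×2020 = 361.24
(1−α) = 361.24/682.56 = 0.5292;  α = 0.4708.
Bypass flow = 0.4708×2020 = 950.92 tonne/day.

950.9 tonne/day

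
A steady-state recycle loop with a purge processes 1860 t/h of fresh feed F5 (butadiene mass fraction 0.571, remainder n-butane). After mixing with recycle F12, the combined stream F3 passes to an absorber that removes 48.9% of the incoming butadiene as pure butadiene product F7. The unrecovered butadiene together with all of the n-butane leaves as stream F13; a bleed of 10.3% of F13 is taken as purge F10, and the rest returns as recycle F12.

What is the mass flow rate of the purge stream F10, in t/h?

n-butane enters only via F5 and leaves only via the purge: 1860×0.429 = 0.103×(n-butane in F13), and the absorber passes all n-butane, so n-butane in F3 = n-butane in F13 = 7747 t/h.
butadiene in F3: m_A = 1860×0.571 + (1−0.103)·(1−0.489)·m_A, so m_A = 1062.1/0.5416 = 1960.8 t/h.
F13 = (1−0.489)×1960.8 + 7747 = 8749 t/h.
Purge F10 = 0.103×8749 = 901.15 t/h.

901.1 t/h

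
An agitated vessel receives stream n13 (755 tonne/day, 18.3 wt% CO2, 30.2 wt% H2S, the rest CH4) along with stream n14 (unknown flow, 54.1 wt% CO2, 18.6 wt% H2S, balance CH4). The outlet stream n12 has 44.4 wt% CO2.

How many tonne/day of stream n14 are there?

Let n14 be the unknown flow. Total out = 755 + n14.
CO2 balance: 138.16 + 0.541·n14 = 0.444·(755 + n14)
(0.541 − 0.444)·n14 = 0.444×755 − 138.16 = 197.06
n14 = 197.06 / 0.097 = 2031.5 tonne/day

2031 tonne/day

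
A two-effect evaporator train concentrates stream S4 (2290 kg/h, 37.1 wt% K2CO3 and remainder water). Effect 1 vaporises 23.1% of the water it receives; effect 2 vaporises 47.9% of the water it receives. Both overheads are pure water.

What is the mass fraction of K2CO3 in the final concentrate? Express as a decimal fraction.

0.595

water in feed = 2290×0.629 = 1440.4 kg/h.
After stage 1: water left = (1−0.231)×1440.4 = 1107.7; stream total = 1957.3 kg/h.
After stage 2: water left = (1−0.479)×1107.7 = 577.1; final concentrate = 1426.7 kg/h.
K2CO3 fraction = 849.59/1426.7 = 0.595.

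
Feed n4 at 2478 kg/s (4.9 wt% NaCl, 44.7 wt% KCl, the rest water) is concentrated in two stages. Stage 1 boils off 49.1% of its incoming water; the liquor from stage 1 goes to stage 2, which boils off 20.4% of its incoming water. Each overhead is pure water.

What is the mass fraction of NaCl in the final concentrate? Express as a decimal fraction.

water in feed = 2478×0.504 = 1248.9 kg/s.
After stage 1: water left = (1−0.491)×1248.9 = 635.7; stream total = 1864.8 kg/s.
After stage 2: water left = (1−0.204)×635.7 = 506.01; final concentrate = 1735.1 kg/s.
NaCl fraction = 121.42/1735.1 = 0.0700.

0.0700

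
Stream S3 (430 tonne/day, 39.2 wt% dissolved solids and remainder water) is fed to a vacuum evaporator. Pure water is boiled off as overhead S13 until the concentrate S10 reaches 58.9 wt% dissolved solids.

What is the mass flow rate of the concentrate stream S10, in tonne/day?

286.2 tonne/day

dissolved solids is conserved: 430×0.392 = 168.56 tonne/day all reports to the concentrate.
Concentrate = 168.56/(target fraction) = 286.18 tonne/day.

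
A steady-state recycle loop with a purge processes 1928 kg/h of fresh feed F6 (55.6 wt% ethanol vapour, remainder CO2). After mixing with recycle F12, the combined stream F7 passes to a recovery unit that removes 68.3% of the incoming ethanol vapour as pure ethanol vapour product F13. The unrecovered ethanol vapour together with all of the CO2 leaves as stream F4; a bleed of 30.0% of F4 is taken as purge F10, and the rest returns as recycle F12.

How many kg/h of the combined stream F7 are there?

CO2 enters only via F6 and leaves only via the purge: 1928×0.444 = 0.300×(CO2 in F4), and the recovery unit passes all CO2, so CO2 in F7 = CO2 in F4 = 2853.4 kg/h.
ethanol vapour in F7: m_A = 1928×0.556 + (1−0.300)·(1−0.683)·m_A, so m_A = 1072/0.7781 = 1377.7 kg/h.
F7 = 1377.7 + 2853.4 = 4231.1 kg/h.

4231 kg/h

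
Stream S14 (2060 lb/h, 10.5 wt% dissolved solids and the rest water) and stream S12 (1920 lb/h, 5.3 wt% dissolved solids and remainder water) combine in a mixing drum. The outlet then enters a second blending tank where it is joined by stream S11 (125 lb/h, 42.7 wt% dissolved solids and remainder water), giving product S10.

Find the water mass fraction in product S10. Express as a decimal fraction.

Overall, product flow = 4105 lb/h.
water in = 2060×0.895 + 1920×0.947 + 125×0.573 = 3733.6 lb/h.
water fraction in S10 = 0.9095.

0.9095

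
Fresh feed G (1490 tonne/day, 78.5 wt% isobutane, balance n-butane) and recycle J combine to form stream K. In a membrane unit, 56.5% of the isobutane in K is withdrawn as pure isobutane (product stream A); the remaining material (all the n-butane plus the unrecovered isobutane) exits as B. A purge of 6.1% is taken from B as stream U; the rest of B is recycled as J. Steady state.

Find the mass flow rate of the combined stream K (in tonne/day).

n-butane enters only via G and leaves only via the purge: 1490×0.215 = 0.061×(n-butane in B), and the membrane unit passes all n-butane, so n-butane in K = n-butane in B = 5251.6 tonne/day.
isobutane in K: m_A = 1490×0.785 + (1−0.061)·(1−0.565)·m_A, so m_A = 1169.7/0.5915 = 1977.3 tonne/day.
K = 1977.3 + 5251.6 = 7229 tonne/day.

7229 tonne/day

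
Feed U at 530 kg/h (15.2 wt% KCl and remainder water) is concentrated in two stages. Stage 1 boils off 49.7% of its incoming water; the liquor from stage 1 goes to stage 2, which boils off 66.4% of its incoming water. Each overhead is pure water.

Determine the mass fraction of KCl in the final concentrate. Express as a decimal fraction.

0.5147

water in feed = 530×0.848 = 449.44 kg/h.
After stage 1: water left = (1−0.497)×449.44 = 226.07; stream total = 306.63 kg/h.
After stage 2: water left = (1−0.664)×226.07 = 75.959; final concentrate = 156.52 kg/h.
KCl fraction = 80.56/156.52 = 0.5147.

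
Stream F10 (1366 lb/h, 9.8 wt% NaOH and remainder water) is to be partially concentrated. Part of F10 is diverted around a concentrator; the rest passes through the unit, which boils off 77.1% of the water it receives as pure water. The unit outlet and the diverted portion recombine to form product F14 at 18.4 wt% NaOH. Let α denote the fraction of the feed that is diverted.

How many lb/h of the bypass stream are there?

All 1366×0.098 = 133.87 lb/h of NaOH reaches F14, so F14 = 133.87/0.184 = 727.54 lb/h and vapour = 638.46 lb/h.
The evaporator receives (1−α)·1366 of feed at 0.902 water and removes 0.771 of that water:
0.771×0.902×(1−α)×1366 = 638.46
(1−α) = 638.46/949.97 = 0.6721;  α = 0.3279.
Bypass flow = 0.3279×1366 = 447.94 lb/h.

447.9 lb/h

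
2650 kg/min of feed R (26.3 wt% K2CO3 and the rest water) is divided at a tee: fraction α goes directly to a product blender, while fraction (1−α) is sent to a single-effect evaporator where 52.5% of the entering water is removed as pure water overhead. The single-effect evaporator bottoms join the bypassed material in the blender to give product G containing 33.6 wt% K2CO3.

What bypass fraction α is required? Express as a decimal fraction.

0.438

All 2650×0.263 = 696.95 kg/min of K2CO3 reaches G, so G = 696.95/0.336 = 2074.3 kg/min and vapour = 575.74 kg/min.
The evaporator receives (1−α)·2650 of feed at 0.737 water and removes 0.525 of that water:
0.525×0.737×(1−α)×2650 = 575.74
(1−α) = 575.74/1025.4 = 0.5615;  α = 0.4385.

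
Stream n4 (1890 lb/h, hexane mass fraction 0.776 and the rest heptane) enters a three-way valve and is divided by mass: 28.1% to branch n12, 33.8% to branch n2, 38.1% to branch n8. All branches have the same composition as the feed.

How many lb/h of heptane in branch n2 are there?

Branch n2 total = 0.338×1890 = 638.82 lb/h.
heptane in n2 = 0.224×638.82 = 143.1 lb/h.

143.1 lb/h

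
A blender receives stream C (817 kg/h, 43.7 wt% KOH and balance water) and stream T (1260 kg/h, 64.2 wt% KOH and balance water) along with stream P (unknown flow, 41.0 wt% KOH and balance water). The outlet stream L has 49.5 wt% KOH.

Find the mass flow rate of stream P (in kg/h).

1622 kg/h

Let P be the unknown flow. Total out = 2077 + P.
KOH balance: 1165.9 + 0.410·P = 0.495·(2077 + P)
(0.410 − 0.495)·P = 0.495×2077 − 1165.9 = -137.83
P = -137.83 / -0.085 = 1621.6 kg/h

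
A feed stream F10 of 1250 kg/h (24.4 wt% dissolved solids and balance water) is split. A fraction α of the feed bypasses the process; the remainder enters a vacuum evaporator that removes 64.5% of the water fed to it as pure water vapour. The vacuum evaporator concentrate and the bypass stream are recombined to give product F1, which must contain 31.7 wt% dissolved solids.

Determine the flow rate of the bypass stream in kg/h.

659.7 kg/h

All 1250×0.244 = 305 kg/h of dissolved solids reaches F1, so F1 = 305/0.317 = 962.15 kg/h and vapour = 287.85 kg/h.
The evaporator receives (1−α)·1250 of feed at 0.756 water and removes 0.645 of that water:
0.645×0.756×(1−α)×1250 = 287.85
(1−α) = 287.85/609.52 = 0.4723;  α = 0.5277.
Bypass flow = 0.5277×1250 = 659.67 kg/h.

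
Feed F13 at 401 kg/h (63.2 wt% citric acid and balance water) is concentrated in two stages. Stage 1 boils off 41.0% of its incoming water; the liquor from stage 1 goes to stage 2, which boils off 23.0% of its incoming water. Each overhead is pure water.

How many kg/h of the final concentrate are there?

water in feed = 401×0.368 = 147.57 kg/h.
After stage 1: water left = (1−0.410)×147.57 = 87.065; stream total = 340.5 kg/h.
After stage 2: water left = (1−0.230)×87.065 = 67.04; final concentrate = 320.47 kg/h.

320.5 kg/h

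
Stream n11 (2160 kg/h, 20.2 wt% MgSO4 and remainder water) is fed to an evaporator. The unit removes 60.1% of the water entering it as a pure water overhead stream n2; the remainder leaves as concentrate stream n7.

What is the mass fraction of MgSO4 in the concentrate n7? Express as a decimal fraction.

MgSO4 is not removed: 2160×0.202 = 436.32 kg/h of MgSO4 enters n7.
water entering = 2160×0.798 = 1723.7 kg/h; overhead removed = 0.601×1723.7 = 1035.9 kg/h.
Concentrate = 2160 − 1035.9 = 1124.1 kg/h.
Mass fraction = 436.32/1124.1 = 0.388.

0.388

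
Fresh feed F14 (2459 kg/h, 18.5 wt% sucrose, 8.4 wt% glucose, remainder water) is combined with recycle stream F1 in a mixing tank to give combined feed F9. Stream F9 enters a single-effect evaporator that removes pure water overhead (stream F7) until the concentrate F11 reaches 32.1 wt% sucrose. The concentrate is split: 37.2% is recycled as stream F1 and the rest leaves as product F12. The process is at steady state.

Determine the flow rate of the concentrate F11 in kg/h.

2257 kg/h

Overall sucrose balance (none leaves overhead): sucrose in fresh feed = sucrose in product, i.e. 2459×0.185 = (1−0.372)·F11·0.321.
F11 = 454.92/(0.321×0.628) = 2256.7 kg/h.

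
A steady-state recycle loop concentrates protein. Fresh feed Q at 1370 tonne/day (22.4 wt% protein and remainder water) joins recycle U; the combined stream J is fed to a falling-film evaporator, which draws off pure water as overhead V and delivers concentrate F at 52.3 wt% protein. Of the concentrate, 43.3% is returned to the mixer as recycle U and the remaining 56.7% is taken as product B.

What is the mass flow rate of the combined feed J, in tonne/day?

1818 tonne/day

Overall protein balance (none leaves overhead): protein in fresh feed = protein in product, i.e. 1370×0.224 = (1−0.433)·F·0.523.
F = 306.88/(0.523×0.567) = 1034.9 tonne/day.
Recycle U = 0.433×1034.9 = 448.1 tonne/day.
Combined feed J = 1370 + 448.1 = 1818.1 tonne/day.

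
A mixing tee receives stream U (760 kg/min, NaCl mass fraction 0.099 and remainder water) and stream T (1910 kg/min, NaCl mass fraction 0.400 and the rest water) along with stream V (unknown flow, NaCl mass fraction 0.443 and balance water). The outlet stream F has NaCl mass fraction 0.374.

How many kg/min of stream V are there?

Let V be the unknown flow. Total out = 2670 + V.
NaCl balance: 839.24 + 0.443·V = 0.374·(2670 + V)
(0.443 − 0.374)·V = 0.374×2670 − 839.24 = 159.34
V = 159.34 / 0.069 = 2309.3 kg/min

2309 kg/min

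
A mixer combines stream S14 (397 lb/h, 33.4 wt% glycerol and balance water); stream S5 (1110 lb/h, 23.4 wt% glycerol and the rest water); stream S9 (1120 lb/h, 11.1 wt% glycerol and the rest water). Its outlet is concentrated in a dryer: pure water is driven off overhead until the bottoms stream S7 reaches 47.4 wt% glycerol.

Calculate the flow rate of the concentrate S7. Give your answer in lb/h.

glycerol entering = 397×0.334 + 1110×0.234 + 1120×0.111 = 516.66 lb/h.
All glycerol reports to S7, so S7 = 516.66/0.474 = 1090 lb/h.

1090 lb/h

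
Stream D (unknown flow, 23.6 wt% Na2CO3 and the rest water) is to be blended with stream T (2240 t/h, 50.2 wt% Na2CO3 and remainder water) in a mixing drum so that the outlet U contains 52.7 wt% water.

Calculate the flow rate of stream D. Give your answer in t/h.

274.1 t/h

Let D be the unknown flow. Total out = 2240 + D.
water balance: 1115.5 + 0.764·D = 0.527·(2240 + D)
(0.764 − 0.527)·D = 0.527×2240 − 1115.5 = 64.96
D = 64.96 / 0.237 = 274.09 t/h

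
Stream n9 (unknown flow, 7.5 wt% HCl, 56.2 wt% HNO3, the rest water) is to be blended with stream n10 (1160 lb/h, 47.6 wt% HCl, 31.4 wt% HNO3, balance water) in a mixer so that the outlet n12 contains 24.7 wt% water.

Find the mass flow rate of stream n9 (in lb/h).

370 lb/h

Let n9 be the unknown flow. Total out = 1160 + n9.
water balance: 243.6 + 0.363·n9 = 0.247·(1160 + n9)
(0.363 − 0.247)·n9 = 0.247×1160 − 243.6 = 42.92
n9 = 42.92 / 0.116 = 370 lb/h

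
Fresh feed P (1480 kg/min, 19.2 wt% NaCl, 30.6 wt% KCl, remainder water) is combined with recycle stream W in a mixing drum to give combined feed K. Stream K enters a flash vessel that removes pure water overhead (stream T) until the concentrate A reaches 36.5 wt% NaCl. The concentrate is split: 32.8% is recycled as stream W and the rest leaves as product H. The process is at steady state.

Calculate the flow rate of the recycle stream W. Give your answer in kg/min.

Overall NaCl balance (none leaves overhead): NaCl in fresh feed = NaCl in product, i.e. 1480×0.192 = (1−0.328)·A·0.365.
A = 284.16/(0.365×0.672) = 1158.5 kg/min.
Recycle W = 0.328×1158.5 = 379.99 kg/min.

380 kg/min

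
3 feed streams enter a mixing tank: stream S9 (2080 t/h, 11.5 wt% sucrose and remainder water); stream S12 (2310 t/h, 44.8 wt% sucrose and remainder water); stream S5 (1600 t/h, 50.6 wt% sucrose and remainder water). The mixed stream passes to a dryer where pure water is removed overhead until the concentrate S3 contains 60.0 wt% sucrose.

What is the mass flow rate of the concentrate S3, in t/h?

3473 t/h

sucrose entering = 2080×0.115 + 2310×0.448 + 1600×0.506 = 2083.7 t/h.
All sucrose reports to S3, so S3 = 2083.7/0.600 = 3472.8 t/h.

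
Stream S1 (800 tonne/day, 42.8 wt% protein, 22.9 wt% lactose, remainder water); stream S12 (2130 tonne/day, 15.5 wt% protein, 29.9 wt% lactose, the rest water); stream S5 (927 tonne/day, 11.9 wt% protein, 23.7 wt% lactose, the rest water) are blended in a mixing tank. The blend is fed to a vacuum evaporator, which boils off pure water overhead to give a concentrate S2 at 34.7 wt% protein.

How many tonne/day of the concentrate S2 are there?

2256 tonne/day

protein entering = 800×0.428 + 2130×0.155 + 927×0.119 = 782.86 tonne/day.
All protein reports to S2, so S2 = 782.86/0.347 = 2256.1 tonne/day.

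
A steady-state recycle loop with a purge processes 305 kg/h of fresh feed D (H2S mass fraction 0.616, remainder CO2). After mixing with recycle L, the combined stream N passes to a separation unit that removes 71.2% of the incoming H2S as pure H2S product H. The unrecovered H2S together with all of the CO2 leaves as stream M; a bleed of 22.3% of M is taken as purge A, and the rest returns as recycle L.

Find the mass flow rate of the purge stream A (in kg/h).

CO2 enters only via D and leaves only via the purge: 305×0.384 = 0.223×(CO2 in M), and the separation unit passes all CO2, so CO2 in N = CO2 in M = 525.2 kg/h.
H2S in N: m_A = 305×0.616 + (1−0.223)·(1−0.712)·m_A, so m_A = 187.88/0.7762 = 242.04 kg/h.
M = (1−0.712)×242.04 + 525.2 = 594.91 kg/h.
Purge A = 0.223×594.91 = 132.67 kg/h.

132.7 kg/h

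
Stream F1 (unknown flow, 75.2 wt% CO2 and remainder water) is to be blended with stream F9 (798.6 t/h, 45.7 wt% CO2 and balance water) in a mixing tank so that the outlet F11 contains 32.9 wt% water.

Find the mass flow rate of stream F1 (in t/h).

2110 t/h

Let F1 be the unknown flow. Total out = 798.6 + F1.
water balance: 433.64 + 0.248·F1 = 0.329·(798.6 + F1)
(0.248 − 0.329)·F1 = 0.329×798.6 − 433.64 = -170.9
F1 = -170.9 / -0.081 = 2109.9 t/h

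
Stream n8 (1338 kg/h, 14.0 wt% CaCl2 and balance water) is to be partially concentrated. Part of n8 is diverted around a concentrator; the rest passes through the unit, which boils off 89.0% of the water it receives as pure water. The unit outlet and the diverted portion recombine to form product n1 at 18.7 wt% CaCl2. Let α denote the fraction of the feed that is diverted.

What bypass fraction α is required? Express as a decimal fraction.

All 1338×0.140 = 187.32 kg/h of CaCl2 reaches n1, so n1 = 187.32/0.187 = 1001.7 kg/h and vapour = 336.29 kg/h.
The evaporator receives (1−α)·1338 of feed at 0.860 water and removes 0.890 of that water:
0.890×0.860×(1−α)×1338 = 336.29
(1−α) = 336.29/1024.1 = 0.3284;  α = 0.6716.

0.672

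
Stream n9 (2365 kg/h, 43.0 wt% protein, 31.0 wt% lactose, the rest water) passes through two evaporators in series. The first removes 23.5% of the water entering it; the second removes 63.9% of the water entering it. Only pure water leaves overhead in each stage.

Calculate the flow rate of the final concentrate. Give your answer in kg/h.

water in feed = 2365×0.260 = 614.9 kg/h.
After stage 1: water left = (1−0.235)×614.9 = 470.4; stream total = 2220.5 kg/h.
After stage 2: water left = (1−0.639)×470.4 = 169.81; final concentrate = 1919.9 kg/h.

1920 kg/h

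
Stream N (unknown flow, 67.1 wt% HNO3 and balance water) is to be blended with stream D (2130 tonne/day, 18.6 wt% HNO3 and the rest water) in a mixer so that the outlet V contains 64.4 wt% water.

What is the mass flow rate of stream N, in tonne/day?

Let N be the unknown flow. Total out = 2130 + N.
water balance: 1733.8 + 0.329·N = 0.644·(2130 + N)
(0.329 − 0.644)·N = 0.644×2130 − 1733.8 = -362.1
N = -362.1 / -0.315 = 1149.5 tonne/day

1150 tonne/day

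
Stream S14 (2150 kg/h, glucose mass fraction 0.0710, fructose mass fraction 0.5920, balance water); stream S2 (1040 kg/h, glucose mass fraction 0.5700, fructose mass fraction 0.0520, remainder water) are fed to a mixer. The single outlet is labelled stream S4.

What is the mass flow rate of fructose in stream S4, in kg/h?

1327 kg/h

fructose out = fructose in = 2150×0.592 + 1040×0.052 = 1326.9 kg/h.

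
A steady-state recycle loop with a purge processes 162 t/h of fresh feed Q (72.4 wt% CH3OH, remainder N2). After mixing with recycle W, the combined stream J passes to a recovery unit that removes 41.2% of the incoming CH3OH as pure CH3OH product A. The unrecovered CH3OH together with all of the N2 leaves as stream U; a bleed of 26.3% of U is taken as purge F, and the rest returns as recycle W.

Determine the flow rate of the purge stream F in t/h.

N2 enters only via Q and leaves only via the purge: 162×0.276 = 0.263×(N2 in U), and the recovery unit passes all N2, so N2 in J = N2 in U = 170.01 t/h.
CH3OH in J: m_A = 162×0.724 + (1−0.263)·(1−0.412)·m_A, so m_A = 117.29/0.5666 = 206.99 t/h.
U = (1−0.412)×206.99 + 170.01 = 291.72 t/h.
Purge F = 0.263×291.72 = 76.721 t/h.

76.72 t/h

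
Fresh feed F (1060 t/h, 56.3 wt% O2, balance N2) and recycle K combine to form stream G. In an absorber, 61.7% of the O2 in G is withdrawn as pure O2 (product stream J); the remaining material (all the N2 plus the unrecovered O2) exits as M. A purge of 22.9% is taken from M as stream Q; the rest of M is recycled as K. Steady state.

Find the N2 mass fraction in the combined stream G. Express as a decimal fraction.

N2 enters only via F and leaves only via the purge: 1060×0.437 = 0.229×(N2 in M), and the absorber passes all N2, so N2 in G = N2 in M = 2022.8 t/h.
O2 in G: m_A = 1060×0.563 + (1−0.229)·(1−0.617)·m_A, so m_A = 596.78/0.7047 = 846.85 t/h.
G = 846.85 + 2022.8 = 2869.6 t/h.
N2 fraction in G = 2022.8/2869.6 = 0.705.

0.705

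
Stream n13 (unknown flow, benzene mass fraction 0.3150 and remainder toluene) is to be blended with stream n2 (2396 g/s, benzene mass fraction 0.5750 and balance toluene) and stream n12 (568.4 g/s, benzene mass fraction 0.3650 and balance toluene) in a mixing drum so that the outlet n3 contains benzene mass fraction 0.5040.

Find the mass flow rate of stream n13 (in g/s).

Let n13 be the unknown flow. Total out = 2964.4 + n13.
benzene balance: 1585.2 + 0.315·n13 = 0.504·(2964.4 + n13)
(0.315 − 0.504)·n13 = 0.504×2964.4 − 1585.2 = -91.108
n13 = -91.108 / -0.189 = 482.06 g/s

482.1 g/s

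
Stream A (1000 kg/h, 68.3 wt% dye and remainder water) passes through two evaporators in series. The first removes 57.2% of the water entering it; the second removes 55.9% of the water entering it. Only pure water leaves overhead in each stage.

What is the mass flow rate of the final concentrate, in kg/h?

water in feed = 1000×0.317 = 317 kg/h.
After stage 1: water left = (1−0.572)×317 = 135.68; stream total = 818.68 kg/h.
After stage 2: water left = (1−0.559)×135.68 = 59.833; final concentrate = 742.83 kg/h.

742.8 kg/h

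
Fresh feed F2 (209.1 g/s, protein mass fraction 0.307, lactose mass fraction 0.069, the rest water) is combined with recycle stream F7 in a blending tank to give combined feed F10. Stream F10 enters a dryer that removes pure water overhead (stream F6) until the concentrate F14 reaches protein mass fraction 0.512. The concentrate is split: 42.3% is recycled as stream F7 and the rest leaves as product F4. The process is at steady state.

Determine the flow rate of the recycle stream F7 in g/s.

Overall protein balance (none leaves overhead): protein in fresh feed = protein in product, i.e. 209.1×0.307 = (1−0.423)·F14·0.512.
F14 = 64.194/(0.512×0.577) = 217.29 g/s.
Recycle F7 = 0.423×217.29 = 91.915 g/s.

91.92 g/s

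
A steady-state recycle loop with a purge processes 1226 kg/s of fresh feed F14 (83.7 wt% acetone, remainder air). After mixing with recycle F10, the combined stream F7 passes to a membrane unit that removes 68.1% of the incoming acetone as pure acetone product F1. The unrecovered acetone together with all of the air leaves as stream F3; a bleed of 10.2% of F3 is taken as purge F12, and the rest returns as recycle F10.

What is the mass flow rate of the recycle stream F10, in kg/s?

air enters only via F14 and leaves only via the purge: 1226×0.163 = 0.102×(air in F3), and the membrane unit passes all air, so air in F7 = air in F3 = 1959.2 kg/s.
acetone in F7: m_A = 1226×0.837 + (1−0.102)·(1−0.681)·m_A, so m_A = 1026.2/0.7135 = 1438.1 kg/s.
F3 = (1−0.681)×1438.1 + 1959.2 = 2418 kg/s.
Recycle F10 = (1−0.102)×2418 = 2171.3 kg/s.

2171 kg/s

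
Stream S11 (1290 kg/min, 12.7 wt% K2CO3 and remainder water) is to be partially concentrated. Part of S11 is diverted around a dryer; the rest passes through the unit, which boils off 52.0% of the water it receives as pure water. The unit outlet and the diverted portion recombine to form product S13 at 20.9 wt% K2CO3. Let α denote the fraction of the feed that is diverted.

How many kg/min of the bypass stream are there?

175.1 kg/min

All 1290×0.127 = 163.83 kg/min of K2CO3 reaches S13, so S13 = 163.83/0.209 = 783.88 kg/min and vapour = 506.12 kg/min.
The evaporator receives (1−α)·1290 of feed at 0.873 water and removes 0.520 of that water:
0.520×0.873×(1−α)×1290 = 506.12
(1−α) = 506.12/585.61 = 0.8643;  α = 0.1357.
Bypass flow = 0.1357×1290 = 175.09 kg/min.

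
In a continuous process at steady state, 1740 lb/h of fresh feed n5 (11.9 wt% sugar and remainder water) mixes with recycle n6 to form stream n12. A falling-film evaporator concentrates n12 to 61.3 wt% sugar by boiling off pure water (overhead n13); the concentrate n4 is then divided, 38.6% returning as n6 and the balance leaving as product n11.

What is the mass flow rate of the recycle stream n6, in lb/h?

212.4 lb/h

Overall sugar balance (none leaves overhead): sugar in fresh feed = sugar in product, i.e. 1740×0.119 = (1−0.386)·n4·0.613.
n4 = 207.06/(0.613×0.614) = 550.13 lb/h.
Recycle n6 = 0.386×550.13 = 212.35 lb/h.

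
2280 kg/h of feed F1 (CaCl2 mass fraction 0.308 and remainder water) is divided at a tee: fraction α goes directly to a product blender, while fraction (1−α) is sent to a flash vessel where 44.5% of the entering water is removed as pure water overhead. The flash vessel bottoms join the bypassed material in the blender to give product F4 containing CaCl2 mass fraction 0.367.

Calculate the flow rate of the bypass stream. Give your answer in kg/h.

1090 kg/h

All 2280×0.308 = 702.24 kg/h of CaCl2 reaches F4, so F4 = 702.24/0.367 = 1913.5 kg/h and vapour = 366.54 kg/h.
The evaporator receives (1−α)·2280 of feed at 0.692 water and removes 0.445 of that water:
0.445×0.692×(1−α)×2280 = 366.54
(1−α) = 366.54/702.1 = 0.5221;  α = 0.4779.
Bypass flow = 0.4779×2280 = 1089.7 kg/h.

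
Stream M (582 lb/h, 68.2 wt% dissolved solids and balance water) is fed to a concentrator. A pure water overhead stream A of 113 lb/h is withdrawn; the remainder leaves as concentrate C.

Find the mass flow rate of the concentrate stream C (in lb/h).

Concentrate = 582 − 113 = 469 lb/h.

469 lb/h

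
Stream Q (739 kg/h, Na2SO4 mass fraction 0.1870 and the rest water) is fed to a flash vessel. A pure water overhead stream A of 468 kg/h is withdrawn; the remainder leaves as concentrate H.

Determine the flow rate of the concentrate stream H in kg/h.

271 kg/h

Concentrate = 739 − 468 = 271 kg/h.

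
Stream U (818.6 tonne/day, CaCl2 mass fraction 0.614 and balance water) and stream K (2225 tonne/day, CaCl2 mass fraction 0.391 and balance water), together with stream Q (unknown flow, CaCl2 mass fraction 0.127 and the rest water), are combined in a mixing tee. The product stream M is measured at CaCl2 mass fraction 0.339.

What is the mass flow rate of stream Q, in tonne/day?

1608 tonne/day

Let Q be the unknown flow. Total out = 3043.6 + Q.
CaCl2 balance: 1372.6 + 0.127·Q = 0.339·(3043.6 + Q)
(0.127 − 0.339)·Q = 0.339×3043.6 − 1372.6 = -340.82
Q = -340.82 / -0.212 = 1607.6 tonne/day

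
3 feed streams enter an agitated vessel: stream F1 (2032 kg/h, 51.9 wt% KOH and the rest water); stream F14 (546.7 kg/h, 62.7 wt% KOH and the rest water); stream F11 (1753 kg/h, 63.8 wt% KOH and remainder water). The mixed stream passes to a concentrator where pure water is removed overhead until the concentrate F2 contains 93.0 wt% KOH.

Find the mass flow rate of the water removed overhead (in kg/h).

KOH entering = 2032×0.519 + 546.7×0.627 + 1753×0.638 = 2515.8 kg/h.
All KOH reports to F2, so F2 = 2515.8/0.930 = 2705.2 kg/h.
Total feed = 4331.7 kg/h; overhead = 4331.7 − 2705.2 = 1626.5 kg/h.

1627 kg/h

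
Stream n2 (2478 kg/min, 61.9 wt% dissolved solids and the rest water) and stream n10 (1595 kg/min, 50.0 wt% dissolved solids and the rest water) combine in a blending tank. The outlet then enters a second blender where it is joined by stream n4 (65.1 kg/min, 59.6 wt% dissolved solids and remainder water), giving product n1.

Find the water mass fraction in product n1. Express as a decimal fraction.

0.427

Overall, product flow = 4138.1 kg/min.
water in = 2478×0.381 + 1595×0.500 + 65.1×0.404 = 1767.9 kg/min.
water fraction in n1 = 0.427.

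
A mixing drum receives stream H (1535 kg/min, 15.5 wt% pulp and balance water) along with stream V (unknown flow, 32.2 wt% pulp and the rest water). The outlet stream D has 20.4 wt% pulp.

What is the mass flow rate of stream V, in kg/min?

Let V be the unknown flow. Total out = 1535 + V.
pulp balance: 237.93 + 0.322·V = 0.204·(1535 + V)
(0.322 − 0.204)·V = 0.204×1535 − 237.93 = 75.215
V = 75.215 / 0.118 = 637.42 kg/min

637.4 kg/min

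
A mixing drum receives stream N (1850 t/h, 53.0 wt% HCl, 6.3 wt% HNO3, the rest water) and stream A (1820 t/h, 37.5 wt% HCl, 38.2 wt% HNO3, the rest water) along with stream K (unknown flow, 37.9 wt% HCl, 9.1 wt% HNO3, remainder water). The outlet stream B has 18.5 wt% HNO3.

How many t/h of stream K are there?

Let K be the unknown flow. Total out = 3670 + K.
HNO3 balance: 811.79 + 0.091·K = 0.185·(3670 + K)
(0.091 − 0.185)·K = 0.185×3670 − 811.79 = -132.84
K = -132.84 / -0.094 = 1413.2 t/h

1413 t/h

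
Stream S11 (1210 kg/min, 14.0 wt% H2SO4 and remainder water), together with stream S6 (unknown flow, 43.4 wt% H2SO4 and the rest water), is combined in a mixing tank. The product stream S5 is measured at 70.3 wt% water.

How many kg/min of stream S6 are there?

1387 kg/min

Let S6 be the unknown flow. Total out = 1210 + S6.
water balance: 1040.6 + 0.566·S6 = 0.703·(1210 + S6)
(0.566 − 0.703)·S6 = 0.703×1210 − 1040.6 = -189.97
S6 = -189.97 / -0.137 = 1386.6 kg/min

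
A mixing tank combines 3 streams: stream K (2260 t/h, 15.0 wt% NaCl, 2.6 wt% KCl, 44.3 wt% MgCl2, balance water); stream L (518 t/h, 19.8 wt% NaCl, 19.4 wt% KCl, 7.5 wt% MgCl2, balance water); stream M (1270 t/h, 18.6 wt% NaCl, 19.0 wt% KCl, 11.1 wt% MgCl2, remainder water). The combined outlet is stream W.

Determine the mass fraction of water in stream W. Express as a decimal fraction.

0.442

Total flow out = 2260 + 518 + 1270 = 4048 t/h.
water in = 2260×0.381 + 518×0.533 + 1270×0.513 = 1788.7 t/h.
water mass fraction in W = 1788.7/4048 = 0.442.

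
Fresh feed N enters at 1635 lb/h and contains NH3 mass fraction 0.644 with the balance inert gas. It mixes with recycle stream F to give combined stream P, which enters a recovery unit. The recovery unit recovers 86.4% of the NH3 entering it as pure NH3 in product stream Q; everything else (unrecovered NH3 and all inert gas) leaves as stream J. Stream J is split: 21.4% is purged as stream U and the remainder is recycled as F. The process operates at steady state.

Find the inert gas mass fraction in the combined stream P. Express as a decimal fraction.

inert gas enters only via N and leaves only via the purge: 1635×0.356 = 0.214×(inert gas in J), and the recovery unit passes all inert gas, so inert gas in P = inert gas in J = 2719.9 lb/h.
NH3 in P: m_A = 1635×0.644 + (1−0.214)·(1−0.864)·m_A, so m_A = 1052.9/0.8931 = 1179 lb/h.
P = 1179 + 2719.9 = 3898.9 lb/h.
inert gas fraction in P = 2719.9/3898.9 = 0.698.

0.698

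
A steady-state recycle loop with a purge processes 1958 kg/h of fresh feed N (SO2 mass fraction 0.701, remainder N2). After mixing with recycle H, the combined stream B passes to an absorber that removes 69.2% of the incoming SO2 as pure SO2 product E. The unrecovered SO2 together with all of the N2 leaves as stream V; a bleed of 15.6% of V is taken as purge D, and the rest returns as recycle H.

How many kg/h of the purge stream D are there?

N2 enters only via N and leaves only via the purge: 1958×0.299 = 0.156×(N2 in V), and the absorber passes all N2, so N2 in B = N2 in V = 3752.8 kg/h.
SO2 in B: m_A = 1958×0.701 + (1−0.156)·(1−0.692)·m_A, so m_A = 1372.6/0.7400 = 1854.7 kg/h.
V = (1−0.692)×1854.7 + 3752.8 = 4324.1 kg/h.
Purge D = 0.156×4324.1 = 674.56 kg/h.

674.6 kg/h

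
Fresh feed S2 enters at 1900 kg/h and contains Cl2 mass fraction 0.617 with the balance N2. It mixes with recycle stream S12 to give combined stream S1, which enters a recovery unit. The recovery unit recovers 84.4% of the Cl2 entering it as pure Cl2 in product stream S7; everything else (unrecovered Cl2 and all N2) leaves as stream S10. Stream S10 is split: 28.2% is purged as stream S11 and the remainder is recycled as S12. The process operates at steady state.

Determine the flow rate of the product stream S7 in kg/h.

Cl2 in S1: m_A = 1900×0.617 + (1−0.282)·(1−0.844)·m_A, so m_A = 1172.3/0.8880 = 1320.2 kg/h.
Product S7 = 0.844×1320.2 = 1114.2 kg/h.

1114 kg/h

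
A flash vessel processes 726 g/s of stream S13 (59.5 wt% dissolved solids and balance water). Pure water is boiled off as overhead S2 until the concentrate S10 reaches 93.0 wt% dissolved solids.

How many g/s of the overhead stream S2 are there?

dissolved solids is conserved: 726×0.595 = 431.97 g/s all reports to the concentrate.
Concentrate = 431.97/(target fraction) = 464.48 g/s.
Overhead = 726 − 464.48 = 261.52 g/s.

261.5 g/s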